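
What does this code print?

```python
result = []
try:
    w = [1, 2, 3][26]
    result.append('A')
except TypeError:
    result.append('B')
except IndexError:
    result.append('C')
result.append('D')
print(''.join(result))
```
CD

IndexError is caught by its specific handler, not TypeError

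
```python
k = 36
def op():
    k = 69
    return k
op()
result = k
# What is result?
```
36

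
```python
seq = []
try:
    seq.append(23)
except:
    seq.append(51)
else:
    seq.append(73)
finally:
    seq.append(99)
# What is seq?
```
[23, 73, 99]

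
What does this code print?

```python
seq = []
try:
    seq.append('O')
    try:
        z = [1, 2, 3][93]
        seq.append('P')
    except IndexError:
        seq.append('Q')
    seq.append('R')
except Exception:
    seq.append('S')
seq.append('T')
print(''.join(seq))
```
OQRT

Inner exception caught by inner handler, outer continues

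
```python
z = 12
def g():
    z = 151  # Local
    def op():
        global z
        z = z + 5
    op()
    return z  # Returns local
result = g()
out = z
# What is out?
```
17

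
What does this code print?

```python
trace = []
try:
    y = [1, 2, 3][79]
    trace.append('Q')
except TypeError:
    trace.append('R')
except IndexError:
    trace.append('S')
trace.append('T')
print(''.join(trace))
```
ST

IndexError is caught by its specific handler, not TypeError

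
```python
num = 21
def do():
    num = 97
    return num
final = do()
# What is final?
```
97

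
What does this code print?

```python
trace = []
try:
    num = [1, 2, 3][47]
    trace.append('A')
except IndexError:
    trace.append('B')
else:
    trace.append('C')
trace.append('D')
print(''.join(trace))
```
BD

else block skipped when exception is caught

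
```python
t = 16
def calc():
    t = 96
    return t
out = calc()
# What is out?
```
96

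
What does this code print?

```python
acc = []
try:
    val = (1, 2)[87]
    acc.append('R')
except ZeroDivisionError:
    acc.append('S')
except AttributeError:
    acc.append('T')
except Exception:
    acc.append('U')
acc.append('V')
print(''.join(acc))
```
UV

IndexError not specifically caught, falls to Exception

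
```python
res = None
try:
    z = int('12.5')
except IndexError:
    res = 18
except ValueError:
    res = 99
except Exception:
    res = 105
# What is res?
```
99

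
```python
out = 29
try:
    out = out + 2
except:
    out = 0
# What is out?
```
31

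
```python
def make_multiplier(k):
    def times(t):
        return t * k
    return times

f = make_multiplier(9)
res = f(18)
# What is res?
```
162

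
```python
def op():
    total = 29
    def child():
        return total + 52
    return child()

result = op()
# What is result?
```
81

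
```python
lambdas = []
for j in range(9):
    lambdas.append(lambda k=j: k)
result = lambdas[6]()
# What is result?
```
6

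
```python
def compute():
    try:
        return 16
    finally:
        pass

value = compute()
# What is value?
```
16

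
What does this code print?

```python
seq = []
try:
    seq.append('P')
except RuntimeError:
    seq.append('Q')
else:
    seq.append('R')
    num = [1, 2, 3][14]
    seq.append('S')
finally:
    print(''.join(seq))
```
PR

Try succeeds, else appends 'R', IndexError in else is uncaught, finally prints before exception propagates ('S' never appended)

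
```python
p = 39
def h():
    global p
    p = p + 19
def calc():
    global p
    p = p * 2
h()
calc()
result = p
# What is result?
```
116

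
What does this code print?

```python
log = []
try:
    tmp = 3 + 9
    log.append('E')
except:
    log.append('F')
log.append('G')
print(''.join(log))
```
EG

No exception, try block completes normally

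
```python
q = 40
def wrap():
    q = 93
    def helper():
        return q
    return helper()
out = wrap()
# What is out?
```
93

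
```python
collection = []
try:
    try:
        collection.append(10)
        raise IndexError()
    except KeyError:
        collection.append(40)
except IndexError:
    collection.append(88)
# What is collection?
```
[10, 88]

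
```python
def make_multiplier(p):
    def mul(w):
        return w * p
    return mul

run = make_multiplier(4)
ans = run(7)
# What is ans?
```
28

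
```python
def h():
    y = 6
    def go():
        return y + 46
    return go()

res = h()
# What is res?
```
52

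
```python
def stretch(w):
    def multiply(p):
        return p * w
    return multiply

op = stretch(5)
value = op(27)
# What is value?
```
135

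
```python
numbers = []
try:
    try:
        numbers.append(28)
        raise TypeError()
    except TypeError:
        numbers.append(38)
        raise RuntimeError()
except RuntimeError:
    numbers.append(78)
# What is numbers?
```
[28, 38, 78]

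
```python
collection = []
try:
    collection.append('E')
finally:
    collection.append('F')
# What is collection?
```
['E', 'F']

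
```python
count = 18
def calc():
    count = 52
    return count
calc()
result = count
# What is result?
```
18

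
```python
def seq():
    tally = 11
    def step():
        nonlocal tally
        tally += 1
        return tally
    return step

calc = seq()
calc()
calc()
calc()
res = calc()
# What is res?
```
15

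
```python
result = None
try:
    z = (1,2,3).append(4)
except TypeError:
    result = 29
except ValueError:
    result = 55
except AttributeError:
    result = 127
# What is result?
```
127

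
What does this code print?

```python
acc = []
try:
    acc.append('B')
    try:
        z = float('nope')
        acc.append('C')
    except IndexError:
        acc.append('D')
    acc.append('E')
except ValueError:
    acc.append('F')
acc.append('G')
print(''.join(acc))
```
BFG

Inner handler doesn't match, propagates to outer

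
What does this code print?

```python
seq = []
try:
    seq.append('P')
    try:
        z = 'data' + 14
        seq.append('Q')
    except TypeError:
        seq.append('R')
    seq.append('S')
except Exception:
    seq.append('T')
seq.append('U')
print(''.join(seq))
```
PRSU

Inner exception caught by inner handler, outer continues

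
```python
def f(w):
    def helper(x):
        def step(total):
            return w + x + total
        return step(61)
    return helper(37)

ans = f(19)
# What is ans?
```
117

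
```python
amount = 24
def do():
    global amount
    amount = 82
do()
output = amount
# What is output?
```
82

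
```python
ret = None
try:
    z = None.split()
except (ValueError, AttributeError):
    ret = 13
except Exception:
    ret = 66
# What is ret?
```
13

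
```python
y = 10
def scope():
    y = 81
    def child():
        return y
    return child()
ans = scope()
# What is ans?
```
81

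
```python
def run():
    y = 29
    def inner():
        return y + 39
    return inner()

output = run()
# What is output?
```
68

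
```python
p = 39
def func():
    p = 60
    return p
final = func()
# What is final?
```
60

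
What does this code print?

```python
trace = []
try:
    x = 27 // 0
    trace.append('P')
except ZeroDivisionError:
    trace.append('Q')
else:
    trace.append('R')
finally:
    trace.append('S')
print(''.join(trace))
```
QS

Exception: except runs, else skipped, finally runs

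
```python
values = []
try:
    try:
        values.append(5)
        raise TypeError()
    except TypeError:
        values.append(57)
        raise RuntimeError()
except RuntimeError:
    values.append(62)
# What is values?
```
[5, 57, 62]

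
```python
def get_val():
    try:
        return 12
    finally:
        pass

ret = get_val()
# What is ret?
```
12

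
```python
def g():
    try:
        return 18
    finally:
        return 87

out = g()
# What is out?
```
87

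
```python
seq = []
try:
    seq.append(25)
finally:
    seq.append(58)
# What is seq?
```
[25, 58]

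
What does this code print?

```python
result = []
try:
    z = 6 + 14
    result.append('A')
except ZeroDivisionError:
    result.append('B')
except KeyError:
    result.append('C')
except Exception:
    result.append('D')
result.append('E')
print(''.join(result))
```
AE

No exception, try block completes normally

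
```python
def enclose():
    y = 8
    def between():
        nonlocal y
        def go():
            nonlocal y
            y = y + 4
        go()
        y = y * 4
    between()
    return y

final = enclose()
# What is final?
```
48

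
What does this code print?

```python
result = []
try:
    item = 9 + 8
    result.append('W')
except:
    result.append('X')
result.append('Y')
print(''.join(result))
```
WY

No exception, try block completes normally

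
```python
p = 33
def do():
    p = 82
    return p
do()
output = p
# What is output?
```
33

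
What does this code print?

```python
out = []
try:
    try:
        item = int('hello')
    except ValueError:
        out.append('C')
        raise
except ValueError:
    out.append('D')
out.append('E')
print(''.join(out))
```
CDE

raise without argument re-raises current exception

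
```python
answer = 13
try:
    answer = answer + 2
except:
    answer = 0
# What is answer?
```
15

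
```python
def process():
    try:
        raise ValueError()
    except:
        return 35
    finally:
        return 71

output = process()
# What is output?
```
71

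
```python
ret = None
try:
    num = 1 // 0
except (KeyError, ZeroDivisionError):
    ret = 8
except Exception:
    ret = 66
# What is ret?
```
8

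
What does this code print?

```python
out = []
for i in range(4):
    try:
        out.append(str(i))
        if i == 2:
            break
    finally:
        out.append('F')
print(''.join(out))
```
0F1F2F

finally runs even when breaking out of loop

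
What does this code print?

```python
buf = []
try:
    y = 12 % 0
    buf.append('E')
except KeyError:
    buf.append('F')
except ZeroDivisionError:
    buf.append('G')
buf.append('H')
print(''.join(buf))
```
GH

ZeroDivisionError is caught by its specific handler, not KeyError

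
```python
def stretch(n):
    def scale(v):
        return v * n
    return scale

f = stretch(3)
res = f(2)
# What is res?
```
6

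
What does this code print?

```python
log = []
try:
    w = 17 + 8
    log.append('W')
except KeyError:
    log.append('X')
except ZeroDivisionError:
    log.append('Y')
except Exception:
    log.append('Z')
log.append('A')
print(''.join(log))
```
WA

No exception, try block completes normally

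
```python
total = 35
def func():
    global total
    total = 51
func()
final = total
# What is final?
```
51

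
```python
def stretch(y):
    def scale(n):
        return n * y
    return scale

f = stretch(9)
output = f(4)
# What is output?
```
36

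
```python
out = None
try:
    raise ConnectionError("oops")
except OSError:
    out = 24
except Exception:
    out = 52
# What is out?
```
24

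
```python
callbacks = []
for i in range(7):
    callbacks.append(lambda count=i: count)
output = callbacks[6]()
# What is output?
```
6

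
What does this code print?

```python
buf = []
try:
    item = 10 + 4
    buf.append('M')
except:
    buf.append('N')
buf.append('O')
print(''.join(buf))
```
MO

No exception, try block completes normally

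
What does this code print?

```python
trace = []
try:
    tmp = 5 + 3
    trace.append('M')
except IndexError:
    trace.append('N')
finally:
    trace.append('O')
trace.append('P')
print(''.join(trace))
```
MOP

finally runs after normal execution too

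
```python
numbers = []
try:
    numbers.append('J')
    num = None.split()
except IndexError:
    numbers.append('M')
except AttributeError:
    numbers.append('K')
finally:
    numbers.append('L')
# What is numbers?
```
['J', 'K', 'L']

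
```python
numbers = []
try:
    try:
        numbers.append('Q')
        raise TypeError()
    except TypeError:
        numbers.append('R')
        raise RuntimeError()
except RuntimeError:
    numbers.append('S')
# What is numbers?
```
['Q', 'R', 'S']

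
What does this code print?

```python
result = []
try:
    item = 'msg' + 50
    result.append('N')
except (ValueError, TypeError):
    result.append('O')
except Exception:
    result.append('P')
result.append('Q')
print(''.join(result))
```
OQ

TypeError matches tuple containing it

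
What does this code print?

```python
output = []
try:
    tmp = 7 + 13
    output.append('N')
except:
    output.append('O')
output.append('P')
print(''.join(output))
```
NP

No exception, try block completes normally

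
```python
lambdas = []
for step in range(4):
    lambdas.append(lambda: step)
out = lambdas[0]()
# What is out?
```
3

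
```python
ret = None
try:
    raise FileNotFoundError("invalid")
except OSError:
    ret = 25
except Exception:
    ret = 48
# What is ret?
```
25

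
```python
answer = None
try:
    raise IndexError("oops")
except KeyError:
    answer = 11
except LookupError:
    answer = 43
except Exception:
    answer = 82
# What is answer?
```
43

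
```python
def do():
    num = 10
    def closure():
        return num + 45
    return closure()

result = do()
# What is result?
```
55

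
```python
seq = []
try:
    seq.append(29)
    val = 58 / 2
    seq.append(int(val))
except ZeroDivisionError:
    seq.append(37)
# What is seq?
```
[29, 29]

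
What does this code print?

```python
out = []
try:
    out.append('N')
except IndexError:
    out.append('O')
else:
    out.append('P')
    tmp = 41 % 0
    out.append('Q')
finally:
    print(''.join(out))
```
NP

Try succeeds, else appends 'P', ZeroDivisionError in else is uncaught, finally prints before exception propagates ('Q' never appended)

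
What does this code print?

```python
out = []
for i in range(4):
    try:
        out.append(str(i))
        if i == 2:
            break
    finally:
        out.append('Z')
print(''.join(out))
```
0Z1Z2Z

finally runs even when breaking out of loop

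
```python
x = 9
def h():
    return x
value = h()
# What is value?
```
9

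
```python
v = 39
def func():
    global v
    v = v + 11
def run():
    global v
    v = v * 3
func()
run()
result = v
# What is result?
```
150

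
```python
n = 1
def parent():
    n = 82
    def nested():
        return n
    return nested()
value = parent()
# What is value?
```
82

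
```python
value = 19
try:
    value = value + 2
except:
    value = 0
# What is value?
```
21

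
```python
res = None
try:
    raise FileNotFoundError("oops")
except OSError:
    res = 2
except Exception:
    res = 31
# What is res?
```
2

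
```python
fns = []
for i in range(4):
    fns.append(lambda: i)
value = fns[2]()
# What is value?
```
3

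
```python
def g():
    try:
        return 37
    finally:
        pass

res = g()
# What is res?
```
37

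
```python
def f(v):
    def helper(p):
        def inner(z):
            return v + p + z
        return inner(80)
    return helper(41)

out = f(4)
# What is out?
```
125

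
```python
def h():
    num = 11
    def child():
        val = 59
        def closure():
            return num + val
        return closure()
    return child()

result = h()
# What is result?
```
70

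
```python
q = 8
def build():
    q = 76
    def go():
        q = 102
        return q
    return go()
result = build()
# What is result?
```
102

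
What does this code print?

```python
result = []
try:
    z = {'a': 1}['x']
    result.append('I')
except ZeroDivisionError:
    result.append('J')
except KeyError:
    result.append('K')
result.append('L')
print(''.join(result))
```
KL

KeyError is caught by its specific handler, not ZeroDivisionError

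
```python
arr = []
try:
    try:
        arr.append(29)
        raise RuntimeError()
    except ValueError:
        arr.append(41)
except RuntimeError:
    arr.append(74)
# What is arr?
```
[29, 74]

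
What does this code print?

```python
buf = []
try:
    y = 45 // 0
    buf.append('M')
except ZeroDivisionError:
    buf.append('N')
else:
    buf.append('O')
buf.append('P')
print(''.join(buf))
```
NP

else block skipped when exception is caught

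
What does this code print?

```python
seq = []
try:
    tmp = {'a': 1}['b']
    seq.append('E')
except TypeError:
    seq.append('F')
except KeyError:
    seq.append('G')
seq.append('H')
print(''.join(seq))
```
GH

KeyError is caught by its specific handler, not TypeError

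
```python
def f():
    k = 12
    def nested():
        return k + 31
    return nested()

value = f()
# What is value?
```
43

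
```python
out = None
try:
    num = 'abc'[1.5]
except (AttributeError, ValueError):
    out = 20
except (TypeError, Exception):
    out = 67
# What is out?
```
67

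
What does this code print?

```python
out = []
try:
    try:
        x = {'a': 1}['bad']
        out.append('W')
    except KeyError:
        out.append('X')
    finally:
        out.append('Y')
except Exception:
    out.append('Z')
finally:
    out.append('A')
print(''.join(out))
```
XYA

Both finally blocks run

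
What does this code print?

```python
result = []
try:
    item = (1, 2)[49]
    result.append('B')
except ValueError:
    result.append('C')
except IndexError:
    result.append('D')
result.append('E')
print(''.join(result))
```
DE

IndexError is caught by its specific handler, not ValueError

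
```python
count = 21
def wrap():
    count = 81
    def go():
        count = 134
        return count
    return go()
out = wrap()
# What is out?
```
134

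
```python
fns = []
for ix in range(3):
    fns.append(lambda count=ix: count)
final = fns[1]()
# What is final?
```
1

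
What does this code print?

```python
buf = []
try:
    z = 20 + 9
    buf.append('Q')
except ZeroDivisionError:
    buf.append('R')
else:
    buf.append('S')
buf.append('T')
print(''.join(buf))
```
QST

else block runs when no exception occurs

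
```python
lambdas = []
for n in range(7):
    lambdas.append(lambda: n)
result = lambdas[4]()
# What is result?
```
6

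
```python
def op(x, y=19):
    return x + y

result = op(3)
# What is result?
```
22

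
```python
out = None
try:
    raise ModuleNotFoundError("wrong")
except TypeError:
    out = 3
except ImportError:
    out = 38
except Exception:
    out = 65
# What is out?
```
38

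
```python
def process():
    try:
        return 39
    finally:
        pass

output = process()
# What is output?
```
39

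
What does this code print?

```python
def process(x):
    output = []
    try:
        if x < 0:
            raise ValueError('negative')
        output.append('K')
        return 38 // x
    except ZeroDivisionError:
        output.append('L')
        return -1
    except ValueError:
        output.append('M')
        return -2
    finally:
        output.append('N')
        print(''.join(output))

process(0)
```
KLN

x=0 causes ZeroDivisionError, caught, finally prints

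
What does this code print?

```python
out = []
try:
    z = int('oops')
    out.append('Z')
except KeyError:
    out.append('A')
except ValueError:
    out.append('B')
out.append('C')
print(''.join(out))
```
BC

ValueError is caught by its specific handler, not KeyError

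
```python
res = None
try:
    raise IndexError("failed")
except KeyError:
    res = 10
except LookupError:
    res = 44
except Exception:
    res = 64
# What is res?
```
44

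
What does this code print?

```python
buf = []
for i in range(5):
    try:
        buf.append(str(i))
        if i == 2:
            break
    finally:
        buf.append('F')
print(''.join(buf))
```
0F1F2F

finally runs even when breaking out of loop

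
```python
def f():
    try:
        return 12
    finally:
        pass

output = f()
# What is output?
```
12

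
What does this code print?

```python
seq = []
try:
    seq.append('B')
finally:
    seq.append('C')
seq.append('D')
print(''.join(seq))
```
BCD

try/finally without except, no exception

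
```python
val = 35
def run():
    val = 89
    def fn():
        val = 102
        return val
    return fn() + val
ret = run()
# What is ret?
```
191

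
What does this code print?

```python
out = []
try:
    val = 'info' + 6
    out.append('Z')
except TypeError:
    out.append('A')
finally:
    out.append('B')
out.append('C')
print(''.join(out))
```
ABC

finally always runs, even after exception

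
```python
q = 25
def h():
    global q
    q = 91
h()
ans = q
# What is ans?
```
91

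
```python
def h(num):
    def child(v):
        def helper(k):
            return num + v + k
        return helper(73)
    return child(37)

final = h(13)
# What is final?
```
123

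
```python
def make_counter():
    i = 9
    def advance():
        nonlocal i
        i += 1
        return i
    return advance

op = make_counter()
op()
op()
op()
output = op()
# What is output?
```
13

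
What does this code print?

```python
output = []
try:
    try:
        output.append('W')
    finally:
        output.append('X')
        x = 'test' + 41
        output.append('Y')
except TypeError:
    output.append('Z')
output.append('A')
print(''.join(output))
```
WXZA

Exception in inner finally caught by outer except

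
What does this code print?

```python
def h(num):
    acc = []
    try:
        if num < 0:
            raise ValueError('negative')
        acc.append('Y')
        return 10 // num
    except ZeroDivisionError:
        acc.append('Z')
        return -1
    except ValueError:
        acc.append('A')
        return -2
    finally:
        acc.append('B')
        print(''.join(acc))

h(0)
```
YZB

num=0 causes ZeroDivisionError, caught, finally prints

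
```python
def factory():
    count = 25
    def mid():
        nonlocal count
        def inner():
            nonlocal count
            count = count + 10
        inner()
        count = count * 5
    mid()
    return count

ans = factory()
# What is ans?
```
175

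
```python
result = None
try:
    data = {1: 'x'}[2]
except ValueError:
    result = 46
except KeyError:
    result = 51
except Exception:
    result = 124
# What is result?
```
51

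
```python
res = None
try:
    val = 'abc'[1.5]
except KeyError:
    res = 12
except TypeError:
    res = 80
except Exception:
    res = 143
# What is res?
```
80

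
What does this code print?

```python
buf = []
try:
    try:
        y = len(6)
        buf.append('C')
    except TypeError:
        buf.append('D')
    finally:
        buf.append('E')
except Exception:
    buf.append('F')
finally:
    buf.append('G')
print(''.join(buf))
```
DEG

Both finally blocks run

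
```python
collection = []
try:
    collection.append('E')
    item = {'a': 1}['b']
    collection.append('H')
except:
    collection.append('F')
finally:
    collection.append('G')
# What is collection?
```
['E', 'F', 'G']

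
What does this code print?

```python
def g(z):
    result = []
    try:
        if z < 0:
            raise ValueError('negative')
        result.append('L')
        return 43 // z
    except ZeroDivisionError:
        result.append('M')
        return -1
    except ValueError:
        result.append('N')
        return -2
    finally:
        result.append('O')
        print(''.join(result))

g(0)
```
LMO

z=0 causes ZeroDivisionError, caught, finally prints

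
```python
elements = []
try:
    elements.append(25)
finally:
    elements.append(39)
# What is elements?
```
[25, 39]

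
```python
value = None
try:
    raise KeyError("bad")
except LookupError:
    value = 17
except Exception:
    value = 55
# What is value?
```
17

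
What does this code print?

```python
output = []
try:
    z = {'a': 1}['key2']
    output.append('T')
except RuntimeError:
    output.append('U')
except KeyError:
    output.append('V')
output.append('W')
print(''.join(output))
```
VW

KeyError is caught by its specific handler, not RuntimeError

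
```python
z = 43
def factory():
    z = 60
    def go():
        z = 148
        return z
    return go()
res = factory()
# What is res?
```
148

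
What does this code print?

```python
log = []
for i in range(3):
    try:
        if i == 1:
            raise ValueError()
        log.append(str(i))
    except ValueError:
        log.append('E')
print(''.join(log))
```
0E2

Exception on i=1 caught, loop continues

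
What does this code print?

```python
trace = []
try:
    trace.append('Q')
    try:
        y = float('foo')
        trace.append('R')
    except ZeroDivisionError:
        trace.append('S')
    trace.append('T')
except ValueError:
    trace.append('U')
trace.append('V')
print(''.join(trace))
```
QUV

Inner handler doesn't match, propagates to outer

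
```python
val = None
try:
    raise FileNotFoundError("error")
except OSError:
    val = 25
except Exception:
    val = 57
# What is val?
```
25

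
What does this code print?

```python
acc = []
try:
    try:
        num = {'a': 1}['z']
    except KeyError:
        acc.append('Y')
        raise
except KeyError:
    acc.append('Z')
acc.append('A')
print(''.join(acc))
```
YZA

raise without argument re-raises current exception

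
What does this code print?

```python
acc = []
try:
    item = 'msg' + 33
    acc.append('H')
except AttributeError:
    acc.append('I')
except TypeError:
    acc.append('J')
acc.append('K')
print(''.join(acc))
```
JK

TypeError is caught by its specific handler, not AttributeError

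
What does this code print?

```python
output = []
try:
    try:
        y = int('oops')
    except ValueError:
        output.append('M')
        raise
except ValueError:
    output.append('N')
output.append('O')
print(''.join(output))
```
MNO

raise without argument re-raises current exception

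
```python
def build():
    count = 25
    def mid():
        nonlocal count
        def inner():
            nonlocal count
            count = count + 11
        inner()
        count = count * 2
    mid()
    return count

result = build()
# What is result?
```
72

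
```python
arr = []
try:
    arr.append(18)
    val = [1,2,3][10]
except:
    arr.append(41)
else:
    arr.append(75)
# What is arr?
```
[18, 41]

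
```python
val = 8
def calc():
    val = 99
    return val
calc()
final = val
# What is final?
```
8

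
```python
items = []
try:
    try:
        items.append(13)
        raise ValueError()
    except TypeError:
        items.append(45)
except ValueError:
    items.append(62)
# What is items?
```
[13, 62]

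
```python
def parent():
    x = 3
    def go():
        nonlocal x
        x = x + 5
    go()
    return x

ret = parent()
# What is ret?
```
8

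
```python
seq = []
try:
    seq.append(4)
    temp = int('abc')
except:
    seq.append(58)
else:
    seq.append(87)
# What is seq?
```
[4, 58]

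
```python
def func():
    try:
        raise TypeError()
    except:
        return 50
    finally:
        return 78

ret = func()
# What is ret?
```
78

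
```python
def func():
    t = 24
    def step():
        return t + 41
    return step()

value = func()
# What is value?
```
65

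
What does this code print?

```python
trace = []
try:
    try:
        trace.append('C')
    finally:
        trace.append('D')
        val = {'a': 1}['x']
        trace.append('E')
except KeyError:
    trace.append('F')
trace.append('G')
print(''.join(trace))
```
CDFG

Exception in inner finally caught by outer except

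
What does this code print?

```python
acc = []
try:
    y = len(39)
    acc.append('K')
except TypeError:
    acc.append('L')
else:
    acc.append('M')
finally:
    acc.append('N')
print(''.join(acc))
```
LN

Exception: except runs, else skipped, finally runs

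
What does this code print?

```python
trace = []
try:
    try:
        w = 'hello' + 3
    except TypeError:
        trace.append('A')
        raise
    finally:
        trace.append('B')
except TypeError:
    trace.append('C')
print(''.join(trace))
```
ABC

finally runs before re-raised exception propagates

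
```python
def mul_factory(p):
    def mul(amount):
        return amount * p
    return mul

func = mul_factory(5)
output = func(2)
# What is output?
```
10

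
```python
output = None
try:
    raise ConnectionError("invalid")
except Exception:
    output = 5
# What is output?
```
5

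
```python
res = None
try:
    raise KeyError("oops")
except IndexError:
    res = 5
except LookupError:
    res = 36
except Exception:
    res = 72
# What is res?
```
36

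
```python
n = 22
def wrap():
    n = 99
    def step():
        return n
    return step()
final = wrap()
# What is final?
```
99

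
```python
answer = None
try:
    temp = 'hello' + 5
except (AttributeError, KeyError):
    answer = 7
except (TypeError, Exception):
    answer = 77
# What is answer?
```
77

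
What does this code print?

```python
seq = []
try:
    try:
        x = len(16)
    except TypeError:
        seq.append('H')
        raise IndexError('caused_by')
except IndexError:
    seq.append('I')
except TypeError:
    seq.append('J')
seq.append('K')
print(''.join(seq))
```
HIK

IndexError raised and caught, original TypeError not re-raised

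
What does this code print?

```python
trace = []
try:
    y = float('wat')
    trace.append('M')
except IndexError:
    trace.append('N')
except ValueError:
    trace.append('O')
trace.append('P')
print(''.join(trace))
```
OP

ValueError is caught by its specific handler, not IndexError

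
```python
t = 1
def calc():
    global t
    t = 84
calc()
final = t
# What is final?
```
84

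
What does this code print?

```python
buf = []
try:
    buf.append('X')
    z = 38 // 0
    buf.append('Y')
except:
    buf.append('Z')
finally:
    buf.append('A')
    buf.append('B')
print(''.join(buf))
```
XZAB

Code before exception runs, then except, then all of finally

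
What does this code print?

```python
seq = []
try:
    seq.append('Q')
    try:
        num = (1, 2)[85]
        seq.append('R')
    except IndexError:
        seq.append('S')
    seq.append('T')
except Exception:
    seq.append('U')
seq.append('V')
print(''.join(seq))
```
QSTV

Inner exception caught by inner handler, outer continues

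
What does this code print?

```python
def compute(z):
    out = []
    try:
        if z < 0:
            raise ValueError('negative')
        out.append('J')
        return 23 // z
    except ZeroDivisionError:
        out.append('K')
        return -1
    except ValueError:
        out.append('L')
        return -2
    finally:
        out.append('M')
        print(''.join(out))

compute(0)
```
JKM

z=0 causes ZeroDivisionError, caught, finally prints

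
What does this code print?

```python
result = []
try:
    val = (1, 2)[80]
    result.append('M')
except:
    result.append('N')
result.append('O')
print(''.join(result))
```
NO

Exception raised in try, caught by bare except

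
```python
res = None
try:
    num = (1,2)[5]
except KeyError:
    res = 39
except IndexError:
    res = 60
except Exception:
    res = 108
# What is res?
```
60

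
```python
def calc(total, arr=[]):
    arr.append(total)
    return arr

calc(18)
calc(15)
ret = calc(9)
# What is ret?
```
[18, 15, 9]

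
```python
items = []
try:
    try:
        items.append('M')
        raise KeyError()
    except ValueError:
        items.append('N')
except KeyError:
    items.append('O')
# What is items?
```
['M', 'O']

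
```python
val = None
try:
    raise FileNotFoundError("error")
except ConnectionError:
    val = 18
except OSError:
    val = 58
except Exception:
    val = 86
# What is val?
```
58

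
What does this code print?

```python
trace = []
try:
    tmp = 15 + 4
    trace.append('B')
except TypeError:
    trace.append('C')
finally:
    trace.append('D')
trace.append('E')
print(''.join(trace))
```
BDE

finally runs after normal execution too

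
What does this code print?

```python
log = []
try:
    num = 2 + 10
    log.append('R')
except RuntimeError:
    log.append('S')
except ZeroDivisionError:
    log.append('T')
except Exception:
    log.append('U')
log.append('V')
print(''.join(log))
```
RV

No exception, try block completes normally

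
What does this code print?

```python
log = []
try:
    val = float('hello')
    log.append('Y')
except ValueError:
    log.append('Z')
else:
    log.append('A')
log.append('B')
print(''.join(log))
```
ZB

else block skipped when exception is caught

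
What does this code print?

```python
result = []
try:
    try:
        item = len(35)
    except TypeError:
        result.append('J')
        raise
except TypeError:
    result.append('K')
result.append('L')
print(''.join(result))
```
JKL

raise without argument re-raises current exception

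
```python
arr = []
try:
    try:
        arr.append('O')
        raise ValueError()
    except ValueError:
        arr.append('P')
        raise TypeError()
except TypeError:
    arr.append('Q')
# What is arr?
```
['O', 'P', 'Q']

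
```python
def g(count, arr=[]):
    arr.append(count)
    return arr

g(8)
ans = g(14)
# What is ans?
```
[8, 14]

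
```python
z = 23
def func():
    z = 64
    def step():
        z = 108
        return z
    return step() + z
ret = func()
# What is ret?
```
172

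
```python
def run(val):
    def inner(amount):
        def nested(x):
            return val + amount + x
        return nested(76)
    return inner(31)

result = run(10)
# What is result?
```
117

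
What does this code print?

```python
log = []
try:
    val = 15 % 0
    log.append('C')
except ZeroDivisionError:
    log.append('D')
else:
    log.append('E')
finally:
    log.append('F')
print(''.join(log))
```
DF

Exception: except runs, else skipped, finally runs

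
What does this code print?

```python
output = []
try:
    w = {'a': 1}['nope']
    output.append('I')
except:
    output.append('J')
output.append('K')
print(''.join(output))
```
JK

Exception raised in try, caught by bare except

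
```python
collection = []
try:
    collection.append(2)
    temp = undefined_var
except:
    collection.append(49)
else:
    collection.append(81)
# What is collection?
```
[2, 49]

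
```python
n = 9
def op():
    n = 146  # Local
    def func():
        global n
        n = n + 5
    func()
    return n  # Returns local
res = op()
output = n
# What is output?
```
14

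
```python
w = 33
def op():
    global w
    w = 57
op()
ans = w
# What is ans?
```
57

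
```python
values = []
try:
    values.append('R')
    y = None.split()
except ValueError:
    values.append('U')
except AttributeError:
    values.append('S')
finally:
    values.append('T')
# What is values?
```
['R', 'S', 'T']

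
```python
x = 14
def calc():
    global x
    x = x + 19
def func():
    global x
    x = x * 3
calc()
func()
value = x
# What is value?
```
99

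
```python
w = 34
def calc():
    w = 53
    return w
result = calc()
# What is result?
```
53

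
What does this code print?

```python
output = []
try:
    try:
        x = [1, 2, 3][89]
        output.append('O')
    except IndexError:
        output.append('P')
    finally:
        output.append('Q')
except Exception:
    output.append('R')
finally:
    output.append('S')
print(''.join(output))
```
PQS

Both finally blocks run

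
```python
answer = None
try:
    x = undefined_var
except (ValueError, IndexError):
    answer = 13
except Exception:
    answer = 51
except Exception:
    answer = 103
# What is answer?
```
51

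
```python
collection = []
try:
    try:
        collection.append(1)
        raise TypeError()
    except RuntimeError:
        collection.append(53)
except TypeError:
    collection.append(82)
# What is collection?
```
[1, 82]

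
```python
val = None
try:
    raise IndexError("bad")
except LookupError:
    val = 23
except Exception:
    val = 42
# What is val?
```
23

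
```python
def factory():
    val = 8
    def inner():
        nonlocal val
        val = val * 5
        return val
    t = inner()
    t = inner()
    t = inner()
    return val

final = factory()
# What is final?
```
1000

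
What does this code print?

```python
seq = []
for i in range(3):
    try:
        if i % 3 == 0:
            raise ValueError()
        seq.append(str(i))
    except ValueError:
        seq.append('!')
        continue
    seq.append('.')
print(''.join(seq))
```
!1.2.

continue in except skips rest of loop body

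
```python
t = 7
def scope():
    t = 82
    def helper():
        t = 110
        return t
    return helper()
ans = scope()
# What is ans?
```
110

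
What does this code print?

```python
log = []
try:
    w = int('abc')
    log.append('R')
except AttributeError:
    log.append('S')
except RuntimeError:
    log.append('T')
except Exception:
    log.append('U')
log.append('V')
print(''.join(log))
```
UV

ValueError not specifically caught, falls to Exception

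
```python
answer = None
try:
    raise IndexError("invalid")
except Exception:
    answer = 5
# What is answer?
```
5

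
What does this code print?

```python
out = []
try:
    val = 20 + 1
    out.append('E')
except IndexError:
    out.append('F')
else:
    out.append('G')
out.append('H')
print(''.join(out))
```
EGH

else block runs when no exception occurs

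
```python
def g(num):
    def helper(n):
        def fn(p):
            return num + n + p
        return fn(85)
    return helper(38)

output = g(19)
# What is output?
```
142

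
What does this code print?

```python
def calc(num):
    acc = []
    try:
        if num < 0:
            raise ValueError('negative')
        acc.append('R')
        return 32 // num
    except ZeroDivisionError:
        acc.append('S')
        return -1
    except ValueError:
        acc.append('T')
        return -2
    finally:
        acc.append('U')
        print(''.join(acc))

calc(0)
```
RSU

num=0 causes ZeroDivisionError, caught, finally prints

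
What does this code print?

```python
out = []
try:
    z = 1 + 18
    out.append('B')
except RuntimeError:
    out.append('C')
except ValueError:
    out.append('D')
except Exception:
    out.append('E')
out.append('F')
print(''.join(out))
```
BF

No exception, try block completes normally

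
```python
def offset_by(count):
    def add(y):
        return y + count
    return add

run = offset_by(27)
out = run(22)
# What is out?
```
49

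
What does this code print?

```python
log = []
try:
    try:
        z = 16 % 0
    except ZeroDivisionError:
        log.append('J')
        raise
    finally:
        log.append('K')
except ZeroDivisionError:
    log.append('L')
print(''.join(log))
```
JKL

finally runs before re-raised exception propagates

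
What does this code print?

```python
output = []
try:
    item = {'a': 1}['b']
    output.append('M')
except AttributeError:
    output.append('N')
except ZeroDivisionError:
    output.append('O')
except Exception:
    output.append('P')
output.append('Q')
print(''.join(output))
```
PQ

KeyError not specifically caught, falls to Exception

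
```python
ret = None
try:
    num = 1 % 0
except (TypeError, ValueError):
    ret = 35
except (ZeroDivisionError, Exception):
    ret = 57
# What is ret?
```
57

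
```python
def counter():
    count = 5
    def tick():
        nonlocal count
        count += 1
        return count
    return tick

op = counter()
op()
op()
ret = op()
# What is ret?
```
8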